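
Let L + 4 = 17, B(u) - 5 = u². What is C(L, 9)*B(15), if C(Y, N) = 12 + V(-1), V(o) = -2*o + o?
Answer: 2990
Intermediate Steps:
V(o) = -o
B(u) = 5 + u²
L = 13 (L = -4 + 17 = 13)
C(Y, N) = 13 (C(Y, N) = 12 - 1*(-1) = 12 + 1 = 13)
C(L, 9)*B(15) = 13*(5 + 15²) = 13*(5 + 225) = 13*230 = 2990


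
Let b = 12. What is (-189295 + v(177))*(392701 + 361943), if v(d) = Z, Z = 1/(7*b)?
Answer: -999952288973/7 ≈ -1.4285e+11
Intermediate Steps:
Z = 1/84 (Z = 1/(7*12) = 1/84 ≈ 0.011905)
v(d) = 1/84
(-189295 + v(177))*(392701 + 361943) = (-189295 + 1/84)*(392701 + 361943) = -15900779/84*754644 = -999952288973/7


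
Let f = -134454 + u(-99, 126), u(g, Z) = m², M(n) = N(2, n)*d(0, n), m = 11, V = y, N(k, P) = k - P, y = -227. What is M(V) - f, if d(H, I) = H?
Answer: 134333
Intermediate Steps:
V = -227
M(n) = 0 (M(n) = (2 - n)*0 = 0)
u(g, Z) = 121 (u(g, Z) = 11² = 121)
f = -134333 (f = -134454 + 121 = -134333)
M(V) - f = 0 - 1*(-134333) = 0 + 134333 = 134333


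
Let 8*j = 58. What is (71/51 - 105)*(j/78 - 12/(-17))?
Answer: -5597077/67626 ≈ -82.765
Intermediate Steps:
j = 29/4 (j = (1/8)*58 = 29/4 ≈ 7.2500)
(71/51 - 105)*(j/78 - 12/(-17)) = (71/51 - 105)*((29/4)/78 - 12/(-17)) = (71*(1/51) - 105)*((29/4)*(1/78) - 12*(-1/17)) = (71/51 - 105)*(29/312 + 12/17) = -5284/51*4237/5304 = -5597077/67626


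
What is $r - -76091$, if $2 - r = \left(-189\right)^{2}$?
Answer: $40372$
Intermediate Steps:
$r = -35719$ ($r = 2 - \left(-189\right)^{2} = 2 - 35721 = -35719$)
$r - -76091 = -35719 - -76091 = -35719 + 76091 = 40372$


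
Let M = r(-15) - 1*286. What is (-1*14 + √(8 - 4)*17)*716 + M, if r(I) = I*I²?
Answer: 10659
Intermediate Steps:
r(I) = I³
M = -3661 (M = (-15)³ - 1*286 = -3375 - 286 = -3661)
(-1*14 + √(8 - 4)*17)*716 + M = (-1*14 + √(8 - 4)*17)*716 - 3661 = (-14 + √4*17)*716 - 3661 = (-14 + 2*17)*716 - 3661 = (-14 + 34)*716 - 3661 = 20*716 - 3661 = 14320 - 3661 = 10659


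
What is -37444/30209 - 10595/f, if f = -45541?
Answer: -1385172849/1375748069 ≈ -1.0069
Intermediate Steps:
-37444/30209 - 10595/f = -37444/30209 - 10595/(-45541) = -37444*1/30209 - 10595*(-1/45541) = -37444/30209 + 10595/45541 = -1385172849/1375748069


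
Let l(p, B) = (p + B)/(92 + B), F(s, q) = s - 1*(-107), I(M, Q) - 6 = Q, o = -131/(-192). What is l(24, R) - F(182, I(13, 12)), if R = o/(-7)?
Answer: -35664288/123517 ≈ -288.74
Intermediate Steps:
o = 131/192 (o = -131*(-1/192) = 131/192 ≈ 0.68229)
I(M, Q) = 6 + Q
F(s, q) = 107 + s (F(s, q) = s + 107 = 107 + s)
R = -131/1344 (R = (131/192)/(-7) = (131/192)*(-⅐) = -131/1344 ≈ -0.097470)
l(p, B) = (B + p)/(92 + B)
l(24, R) - F(182, I(13, 12)) = (-131/1344 + 24)/(92 - 131/1344) - (107 + 182) = (32125/1344)/(123517/1344) - 1*289 = (1344/123517)*(32125/1344) - 289 = 32125/123517 - 289 = -35664288/123517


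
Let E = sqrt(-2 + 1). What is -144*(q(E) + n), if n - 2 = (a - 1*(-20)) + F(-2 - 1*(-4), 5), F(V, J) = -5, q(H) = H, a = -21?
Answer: 576 - 144*I ≈ 576.0 - 144.0*I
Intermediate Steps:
E = I (E = sqrt(-1) = I ≈ 1.0*I)
n = -4 (n = 2 + ((-21 - 1*(-20)) - 5) = 2 + ((-21 + 20) - 5) = 2 + (-1 - 5) = 2 - 6 = -4)
-144*(q(E) + n) = -144*(I - 4) = -144*(-4 + I) = 576 - 144*I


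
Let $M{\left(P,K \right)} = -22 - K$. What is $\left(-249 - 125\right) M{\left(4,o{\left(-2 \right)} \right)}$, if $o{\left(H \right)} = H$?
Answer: $7480$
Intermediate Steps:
$\left(-249 - 125\right) M{\left(4,o{\left(-2 \right)} \right)} = \left(-249 - 125\right) \left(-22 - -2\right) = - 374 \left(-22 + 2\right) = \left(-374\right) \left(-20\right) = 7480$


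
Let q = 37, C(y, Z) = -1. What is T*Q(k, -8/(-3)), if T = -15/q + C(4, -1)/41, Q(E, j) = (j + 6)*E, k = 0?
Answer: 0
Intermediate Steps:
Q(E, j) = E*(6 + j) (Q(E, j) = (6 + j)*E = E*(6 + j))
T = -652/1517 (T = -15/37 - 1/41 = -652/1517 ≈ -0.42980)
T*Q(k, -8/(-3)) = -0*(6 - 8/(-3)) = -0*(6 - 8*(-1/3)) = -0*(6 + 8/3) = -0*26/3 = -652/1517*0 = 0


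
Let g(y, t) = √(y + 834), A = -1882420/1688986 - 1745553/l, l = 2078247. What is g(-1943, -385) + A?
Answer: -1143391382833/585021681257 + I*√1109 ≈ -1.9544 + 33.302*I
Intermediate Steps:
A = -1143391382833/585021681257 (A = -1882420/1688986 - 1745553/2078247 = -1882420*1/1688986 - 1745553*1/2078247 = -941210/844493 - 581851/692749 = -1143391382833/585021681257 ≈ -1.9544)
g(y, t) = √(834 + y)
g(-1943, -385) + A = √(834 - 1943) - 1143391382833/585021681257 = √(-1109) - 1143391382833/585021681257 = I*√1109 - 1143391382833/585021681257 = -1143391382833/585021681257 + I*√1109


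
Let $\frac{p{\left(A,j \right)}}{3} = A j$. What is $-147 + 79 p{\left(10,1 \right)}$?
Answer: $2223$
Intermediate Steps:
$p{\left(A,j \right)} = 3 A j$
$-147 + 79 p{\left(10,1 \right)} = -147 + 79 \cdot 3 \cdot 10 \cdot 1 = -147 + 79 \cdot 30 = -147 + 2370 = 2223$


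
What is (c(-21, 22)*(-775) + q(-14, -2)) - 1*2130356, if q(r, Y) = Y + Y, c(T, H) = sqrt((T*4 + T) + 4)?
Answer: -2130360 - 775*I*sqrt(101) ≈ -2.1304e+6 - 7788.7*I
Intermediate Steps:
c(T, H) = sqrt(4 + 5*T) (c(T, H) = sqrt((4*T + T) + 4) = sqrt(5*T + 4) = sqrt(4 + 5*T))
q(r, Y) = 2*Y
(c(-21, 22)*(-775) + q(-14, -2)) - 1*2130356 = (sqrt(4 + 5*(-21))*(-775) + 2*(-2)) - 1*2130356 = (sqrt(4 - 105)*(-775) - 4) - 2130356 = (sqrt(-101)*(-775) - 4) - 2130356 = ((I*sqrt(101))*(-775) - 4) - 2130356 = (-775*I*sqrt(101) - 4) - 2130356 = (-4 - 775*I*sqrt(101)) - 2130356 = -2130360 - 775*I*sqrt(101)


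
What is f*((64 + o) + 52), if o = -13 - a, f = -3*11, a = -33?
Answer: -4488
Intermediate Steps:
f = -33
o = 20 (o = -13 - 1*(-33) = -13 + 33 = 20)
f*((64 + o) + 52) = -33*((64 + 20) + 52) = -33*(84 + 52) = -33*136 = -4488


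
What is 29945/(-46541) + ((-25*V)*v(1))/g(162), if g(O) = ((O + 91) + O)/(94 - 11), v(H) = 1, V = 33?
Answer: -7709210/46541 ≈ -165.64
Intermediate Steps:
g(O) = 91/83 + 2*O/83 (g(O) = ((91 + O) + O)/83 = (91 + 2*O)*(1/83) = 91/83 + 2*O/83)
29945/(-46541) + ((-25*V)*v(1))/g(162) = 29945/(-46541) + (-25*33*1)/(91/83 + (2/83)*162) = 29945*(-1/46541) + (-825*1)/(91/83 + 324/83) = -29945/46541 - 825/5 = -29945/46541 - 825*1/5 = -29945/46541 - 165 = -7709210/46541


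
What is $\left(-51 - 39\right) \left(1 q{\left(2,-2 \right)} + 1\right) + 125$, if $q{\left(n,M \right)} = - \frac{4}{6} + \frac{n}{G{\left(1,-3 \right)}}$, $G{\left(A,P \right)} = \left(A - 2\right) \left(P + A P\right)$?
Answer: $65$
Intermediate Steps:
$G{\left(A,P \right)} = \left(-2 + A\right) \left(P + A P\right)$
$q{\left(n,M \right)} = - \frac{2}{3} + \frac{n}{6}$ ($q{\left(n,M \right)} = - \frac{4}{6} + \frac{n}{\left(-3\right) \left(-2 + 1^{2} - 1\right)} = \left(-4\right) \frac{1}{6} + \frac{n}{\left(-3\right) \left(-2 + 1 - 1\right)} = - \frac{2}{3} + \frac{n}{\left(-3\right) \left(-2\right)} = - \frac{2}{3} + \frac{n}{6}$)
$\left(-51 - 39\right) \left(1 q{\left(2,-2 \right)} + 1\right) + 125 = \left(-51 - 39\right) \left(1 \left(- \frac{2}{3} + \frac{1}{6} \cdot 2\right) + 1\right) + 125 = - 90 \left(1 \left(- \frac{2}{3} + \frac{1}{3}\right) + 1\right) + 125 = - 90 \left(1 \left(- \frac{1}{3}\right) + 1\right) + 125 = - 90 \left(- \frac{1}{3} + 1\right) + 125 = \left(-90\right) \frac{2}{3} + 125 = -60 + 125 = 65$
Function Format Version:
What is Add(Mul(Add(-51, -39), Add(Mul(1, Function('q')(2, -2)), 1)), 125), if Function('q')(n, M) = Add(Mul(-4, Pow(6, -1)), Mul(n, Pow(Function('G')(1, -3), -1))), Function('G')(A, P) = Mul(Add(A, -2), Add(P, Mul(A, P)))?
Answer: 65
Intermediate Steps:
Function('G')(A, P) = Mul(Add(-2, A), Add(P, Mul(A, P)))
Function('q')(n, M) = Add(Rational(-2, 3), Mul(Rational(1, 6), n)) (Function('q')(n, M) = Add(Mul(-4, Pow(6, -1)), Mul(n, Pow(Mul(-3, Add(-2, Pow(1, 2), Mul(-1, 1))), -1))) = Add(Mul(-4, Rational(1, 6)), Mul(n, Pow(Mul(-3, Add(-2, 1, -1)), -1))) = Add(Rational(-2, 3), Mul(n, Pow(Mul(-3, -2), -1))) = Add(Rational(-2, 3), Mul(n, Pow(6, -1))) = Add(Rational(-2, 3), Mul(n, Rational(1, 6))) = Add(Rational(-2, 3), Mul(Rational(1, 6), n)))
Add(Mul(Add(-51, -39), Add(Mul(1, Function('q')(2, -2)), 1)), 125) = Add(Mul(Add(-51, -39), Add(Mul(1, Add(Rational(-2, 3), Mul(Rational(1, 6), 2))), 1)), 125) = Add(Mul(-90, Add(Mul(1, Add(Rational(-2, 3), Rational(1, 3))), 1)), 125) = Add(Mul(-90, Add(Mul(1, Rational(-1, 3)), 1)), 125) = Add(Mul(-90, Add(Rational(-1, 3), 1)), 125) = Add(Mul(-90, Rational(2, 3)), 125) = Add(-60, 125) = 65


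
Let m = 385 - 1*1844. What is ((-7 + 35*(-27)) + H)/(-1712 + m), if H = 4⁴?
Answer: 232/1057 ≈ 0.21949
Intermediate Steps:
H = 256
m = -1459 (m = 385 - 1844 = -1459)
((-7 + 35*(-27)) + H)/(-1712 + m) = ((-7 + 35*(-27)) + 256)/(-1712 - 1459) = ((-7 - 945) + 256)/(-3171) = (-952 + 256)*(-1/3171) = -696*(-1/3171) = 232/1057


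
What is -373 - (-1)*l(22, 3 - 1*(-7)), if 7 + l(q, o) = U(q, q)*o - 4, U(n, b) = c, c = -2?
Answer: -404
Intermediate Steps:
U(n, b) = -2
l(q, o) = -11 - 2*o (l(q, o) = -7 + (-2*o - 4) = -7 + (-4 - 2*o) = -11 - 2*o)
-373 - (-1)*l(22, 3 - 1*(-7)) = -373 - (-1)*(-11 - 2*(3 - 1*(-7))) = -373 - (-1)*(-11 - 2*(3 + 7)) = -373 - (-1)*(-11 - 2*10) = -373 - (-1)*(-11 - 20) = -373 - (-1)*(-31) = -373 - 1*31 = -373 - 31 = -404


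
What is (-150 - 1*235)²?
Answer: 148225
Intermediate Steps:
(-150 - 1*235)² = (-150 - 235)² = (-385)² = 148225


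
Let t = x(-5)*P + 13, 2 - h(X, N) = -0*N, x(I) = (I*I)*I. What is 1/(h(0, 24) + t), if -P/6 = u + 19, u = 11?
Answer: 1/22515 ≈ 4.4415e-5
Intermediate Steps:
P = -180 (P = -6*(11 + 19) = -6*30 = -180)
x(I) = I**3 (x(I) = I**2*I = I**3)
h(X, N) = 2 (h(X, N) = 2 - (-37)*0*N = 2 - (-37)*0 = 2 - 1*0 = 2 + 0 = 2)
t = 22513 (t = (-5)**3*(-180) + 13 = -125*(-180) + 13 = 22500 + 13 = 22513)
1/(h(0, 24) + t) = 1/(2 + 22513) = 1/22515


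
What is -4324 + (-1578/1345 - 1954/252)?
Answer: -734301173/169470 ≈ -4332.9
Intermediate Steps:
-4324 + (-1578/1345 - 1954/252) = -4324 + (-1578*1/1345 - 1954*1/252) = -4324 + (-1578/1345 - 977/126) = -4324 - 1512893/169470 = -734301173/169470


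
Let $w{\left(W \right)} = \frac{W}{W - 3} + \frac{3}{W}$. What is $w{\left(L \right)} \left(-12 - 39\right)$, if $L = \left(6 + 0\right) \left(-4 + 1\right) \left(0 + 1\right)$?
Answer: $- \frac{493}{14} \approx -35.214$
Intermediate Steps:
$L = -18$ ($L = 6 \left(-3\right) 1 = \left(-18\right) 1 = -18$)
$w{\left(W \right)} = \frac{3}{W} + \frac{W}{-3 + W}$ ($w{\left(W \right)} = \frac{W}{W - 3} + \frac{3}{W} = \frac{W}{-3 + W} + \frac{3}{W} = \frac{3}{W} + \frac{W}{-3 + W}$)
$w{\left(L \right)} \left(-12 - 39\right) = \frac{-9 + \left(-18\right)^{2} + 3 \left(-18\right)}{\left(-18\right) \left(-3 - 18\right)} \left(-12 - 39\right) = - \frac{-9 + 324 - 54}{18 \left(-21\right)} \left(-51\right) = \left(- \frac{1}{18}\right) \left(- \frac{1}{21}\right) 261 \left(-51\right) = \frac{29}{42} \left(-51\right) = - \frac{493}{14}$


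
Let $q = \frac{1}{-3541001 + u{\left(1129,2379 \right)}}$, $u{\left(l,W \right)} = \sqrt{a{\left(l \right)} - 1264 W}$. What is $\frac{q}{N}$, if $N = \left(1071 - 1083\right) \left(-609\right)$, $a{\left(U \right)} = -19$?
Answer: $- \frac{3541001}{91632754478967408} - \frac{5 i \sqrt{120283}}{91632754478967408} \approx -3.8643 \cdot 10^{-11} - 1.8924 \cdot 10^{-14} i$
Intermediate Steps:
$u{\left(l,W \right)} = \sqrt{-19 - 1264 W}$
$q = \frac{1}{-3541001 + 5 i \sqrt{120283}}$ ($q = \frac{1}{-3541001 + \sqrt{-19 - 3007056}} = \frac{1}{-3541001 + \sqrt{-3007075}} = \frac{1}{-3541001 + 5 i \sqrt{120283}} \approx -2.8241 \cdot 10^{-7} - 1.38 \cdot 10^{-10} i$)
$N = 7308$ ($N = \left(-12\right) \left(-609\right) = 7308$)
$\frac{q}{N} = \frac{- \frac{3541001}{12538691089076} - \frac{5 i \sqrt{120283}}{12538691089076}}{7308} = \left(- \frac{3541001}{12538691089076} - \frac{5 i \sqrt{120283}}{12538691089076}\right) \frac{1}{7308} = - \frac{3541001}{91632754478967408} - \frac{5 i \sqrt{120283}}{91632754478967408}$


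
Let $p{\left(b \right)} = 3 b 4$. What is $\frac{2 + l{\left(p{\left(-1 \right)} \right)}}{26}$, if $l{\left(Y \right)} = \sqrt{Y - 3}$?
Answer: $\frac{1}{13} + \frac{i \sqrt{15}}{26} \approx 0.076923 + 0.14896 i$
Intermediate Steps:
$p{\left(b \right)} = 12 b$
$l{\left(Y \right)} = \sqrt{-3 + Y}$
$\frac{2 + l{\left(p{\left(-1 \right)} \right)}}{26} = \frac{2 + \sqrt{-3 + 12 \left(-1\right)}}{26} = \frac{2 + \sqrt{-3 - 12}}{26} = \frac{2 + \sqrt{-15}}{26} = \frac{2 + i \sqrt{15}}{26} = \frac{1}{13} + \frac{i \sqrt{15}}{26}$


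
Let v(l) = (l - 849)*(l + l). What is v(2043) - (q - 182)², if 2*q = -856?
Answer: 4506584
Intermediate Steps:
q = -428 (q = (½)*(-856) = -428)
v(l) = 2*l*(-849 + l) (v(l) = (-849 + l)*(2*l) = 2*l*(-849 + l))
v(2043) - (q - 182)² = 2*2043*(-849 + 2043) - (-428 - 182)² = 2*2043*1194 - 1*(-610)² = 4878684 - 1*372100 = 4878684 - 372100 = 4506584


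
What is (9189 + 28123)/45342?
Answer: 1696/2061 ≈ 0.82290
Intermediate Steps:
(9189 + 28123)/45342 = 37312*(1/45342) = 1696/2061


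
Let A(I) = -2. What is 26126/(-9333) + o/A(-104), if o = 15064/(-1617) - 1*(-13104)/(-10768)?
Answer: 2386464943/967290786 ≈ 2.4672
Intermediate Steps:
o = -1637485/155463 (o = 15064*(-1/1617) + 13104*(-1/10768) = -2152/231 - 819/673 = -1637485/155463 ≈ -10.533)
26126/(-9333) + o/A(-104) = 26126/(-9333) - 1637485/155463/(-2) = 26126*(-1/9333) - 1637485/155463*(-½) = -26126/9333 + 1637485/310926 = 2386464943/967290786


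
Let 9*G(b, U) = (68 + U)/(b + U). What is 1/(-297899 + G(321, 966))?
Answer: -1053/313687553 ≈ -3.3568e-6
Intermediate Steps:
G(b, U) = (68 + U)/(9*(U + b)) (G(b, U) = ((68 + U)/(b + U))/9 = ((68 + U)/(U + b))/9 = (68 + U)/(9*(U + b)))
1/(-297899 + G(321, 966)) = 1/(-297899 + (68 + 966)/(9*(966 + 321))) = 1/(-297899 + (1/9)*1034/1287) = 1/(-297899 + (1/9)*(1/1287)*1034) = 1/(-297899 + 94/1053) = 1/(-313687553/1053) = -1053/313687553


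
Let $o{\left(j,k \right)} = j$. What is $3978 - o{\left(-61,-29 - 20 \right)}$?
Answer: $4039$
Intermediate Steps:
$3978 - o{\left(-61,-29 - 20 \right)} = 3978 - -61 = 3978 + 61 = 4039$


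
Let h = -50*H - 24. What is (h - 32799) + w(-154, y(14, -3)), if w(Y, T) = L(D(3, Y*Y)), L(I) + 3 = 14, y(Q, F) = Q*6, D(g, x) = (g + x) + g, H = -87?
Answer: -28462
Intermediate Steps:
D(g, x) = x + 2*g
y(Q, F) = 6*Q
L(I) = 11 (L(I) = -3 + 14 = 11)
w(Y, T) = 11
h = 4326 (h = -50*(-87) - 24 = 4350 - 24 = 4326)
(h - 32799) + w(-154, y(14, -3)) = (4326 - 32799) + 11 = -28473 + 11 = -28462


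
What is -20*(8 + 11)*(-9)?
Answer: 3420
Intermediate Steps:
-20*(8 + 11)*(-9) = -20*19*(-9) = -380*(-9) = 3420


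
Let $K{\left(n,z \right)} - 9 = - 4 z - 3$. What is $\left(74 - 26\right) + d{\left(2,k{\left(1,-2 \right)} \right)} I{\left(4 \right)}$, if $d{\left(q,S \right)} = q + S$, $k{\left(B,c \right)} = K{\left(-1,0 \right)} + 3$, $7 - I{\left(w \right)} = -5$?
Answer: $180$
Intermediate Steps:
$K{\left(n,z \right)} = 6 - 4 z$ ($K{\left(n,z \right)} = 9 - \left(3 + 4 z\right) = 6 - 4 z$)
$I{\left(w \right)} = 12$ ($I{\left(w \right)} = 7 - -5 = 7 + 5 = 12$)
$k{\left(B,c \right)} = 9$ ($k{\left(B,c \right)} = \left(6 - 0\right) + 3 = \left(6 + 0\right) + 3 = 6 + 3 = 9$)
$d{\left(q,S \right)} = S + q$
$\left(74 - 26\right) + d{\left(2,k{\left(1,-2 \right)} \right)} I{\left(4 \right)} = \left(74 - 26\right) + \left(9 + 2\right) 12 = \left(74 - 26\right) + 11 \cdot 12 = 48 + 132 = 180$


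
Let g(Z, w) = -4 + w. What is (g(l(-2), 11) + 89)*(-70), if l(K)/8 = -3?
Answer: -6720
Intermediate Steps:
l(K) = -24 (l(K) = 8*(-3) = -24)
(g(l(-2), 11) + 89)*(-70) = ((-4 + 11) + 89)*(-70) = (7 + 89)*(-70) = 96*(-70) = -6720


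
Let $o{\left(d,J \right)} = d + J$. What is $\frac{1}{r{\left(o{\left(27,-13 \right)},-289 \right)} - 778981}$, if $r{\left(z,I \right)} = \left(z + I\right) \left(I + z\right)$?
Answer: $- \frac{1}{703356} \approx -1.4218 \cdot 10^{-6}$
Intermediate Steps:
$o{\left(d,J \right)} = J + d$
$r{\left(z,I \right)} = \left(I + z\right)^{2}$ ($r{\left(z,I \right)} = \left(I + z\right) \left(I + z\right) = \left(I + z\right)^{2}$)
$\frac{1}{r{\left(o{\left(27,-13 \right)},-289 \right)} - 778981} = \frac{1}{\left(-289 + \left(-13 + 27\right)\right)^{2} - 778981} = \frac{1}{\left(-289 + 14\right)^{2} - 778981} = \frac{1}{\left(-275\right)^{2} - 778981} = \frac{1}{75625 - 778981} = \frac{1}{-703356} = - \frac{1}{703356}$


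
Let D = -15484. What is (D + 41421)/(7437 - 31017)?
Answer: -25937/23580 ≈ -1.1000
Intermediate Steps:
(D + 41421)/(7437 - 31017) = (-15484 + 41421)/(7437 - 31017) = 25937/(-23580) = 25937*(-1/23580) = -25937/23580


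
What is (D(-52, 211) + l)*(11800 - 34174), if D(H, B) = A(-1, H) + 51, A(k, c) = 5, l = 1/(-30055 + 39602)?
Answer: -11961878742/9547 ≈ -1.2529e+6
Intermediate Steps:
l = 1/9547 ≈ 0.00010474
D(H, B) = 56 (D(H, B) = 5 + 51 = 56)
(D(-52, 211) + l)*(11800 - 34174) = (56 + 1/9547)*(11800 - 34174) = (534633/9547)*(-22374) = -11961878742/9547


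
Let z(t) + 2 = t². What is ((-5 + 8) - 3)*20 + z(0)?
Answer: -2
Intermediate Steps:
z(t) = -2 + t²
((-5 + 8) - 3)*20 + z(0) = ((-5 + 8) - 3)*20 + (-2 + 0²) = (3 - 3)*20 + (-2 + 0) = 0*20 - 2 = 0 - 2 = -2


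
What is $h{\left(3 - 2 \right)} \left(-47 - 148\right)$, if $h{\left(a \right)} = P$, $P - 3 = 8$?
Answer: $-2145$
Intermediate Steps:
$P = 11$ ($P = 3 + 8 = 11$)
$h{\left(a \right)} = 11$
$h{\left(3 - 2 \right)} \left(-47 - 148\right) = 11 \left(-47 - 148\right) = 11 \left(-195\right) = -2145$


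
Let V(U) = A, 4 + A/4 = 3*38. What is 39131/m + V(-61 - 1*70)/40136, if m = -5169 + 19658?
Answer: 197117122/72691313 ≈ 2.7117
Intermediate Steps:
A = 440 (A = -16 + 4*(3*38) = -16 + 4*114 = -16 + 456 = 440)
V(U) = 440
m = 14489
39131/m + V(-61 - 1*70)/40136 = 39131/14489 + 440/40136 = 39131*(1/14489) + 440*(1/40136) = 39131/14489 + 55/5017 = 197117122/72691313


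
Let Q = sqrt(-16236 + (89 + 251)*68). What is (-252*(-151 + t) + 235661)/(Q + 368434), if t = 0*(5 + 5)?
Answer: 50422587721/67871802736 - 273713*sqrt(1721)/67871802736 ≈ 0.74274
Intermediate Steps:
Q = 2*sqrt(1721) (Q = sqrt(-16236 + 340*68) = sqrt(-16236 + 23120) = sqrt(6884) = 2*sqrt(1721) ≈ 82.970)
t = 0 (t = 0*10 = 0)
(-252*(-151 + t) + 235661)/(Q + 368434) = (-252*(-151 + 0) + 235661)/(2*sqrt(1721) + 368434) = (-252*(-151) + 235661)/(368434 + 2*sqrt(1721)) = (38052 + 235661)/(368434 + 2*sqrt(1721)) = 273713/(368434 + 2*sqrt(1721))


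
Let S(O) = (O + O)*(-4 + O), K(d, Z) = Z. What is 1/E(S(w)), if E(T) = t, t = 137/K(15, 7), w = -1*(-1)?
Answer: 7/137 ≈ 0.051095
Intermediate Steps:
w = 1
S(O) = 2*O*(-4 + O) (S(O) = (2*O)*(-4 + O) = 2*O*(-4 + O))
t = 137/7 ≈ 19.571
E(T) = 137/7
1/E(S(w)) = 1/(137/7) = 7/137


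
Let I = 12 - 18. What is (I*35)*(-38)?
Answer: 7980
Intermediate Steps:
I = -6
(I*35)*(-38) = -6*35*(-38) = -210*(-38) = 7980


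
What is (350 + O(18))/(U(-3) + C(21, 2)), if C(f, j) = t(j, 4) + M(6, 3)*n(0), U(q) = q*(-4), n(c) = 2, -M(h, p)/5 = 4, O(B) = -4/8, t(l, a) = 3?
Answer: -699/50 ≈ -13.980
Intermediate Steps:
O(B) = -½ (O(B) = -4*⅛ = -½)
M(h, p) = -20 (M(h, p) = -5*4 = -20)
U(q) = -4*q
C(f, j) = -37 (C(f, j) = 3 - 20*2 = 3 - 40 = -37)
(350 + O(18))/(U(-3) + C(21, 2)) = (350 - ½)/(-4*(-3) - 37) = 699/(2*(12 - 37)) = (699/2)/(-25) = (699/2)*(-1/25) = -699/50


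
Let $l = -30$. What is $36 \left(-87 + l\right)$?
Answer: $-4212$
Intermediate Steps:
$36 \left(-87 + l\right) = 36 \left(-87 - 30\right) = 36 \left(-117\right) = -4212$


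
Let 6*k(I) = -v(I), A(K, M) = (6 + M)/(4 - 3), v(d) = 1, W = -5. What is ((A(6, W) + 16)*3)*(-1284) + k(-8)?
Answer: -392905/6 ≈ -65484.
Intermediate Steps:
A(K, M) = 6 + M (A(K, M) = (6 + M)/1 = (6 + M)*1 = 6 + M)
k(I) = -⅙ (k(I) = (-1*1)/6 = (⅙)*(-1) = -⅙)
((A(6, W) + 16)*3)*(-1284) + k(-8) = (((6 - 5) + 16)*3)*(-1284) - ⅙ = ((1 + 16)*3)*(-1284) - ⅙ = (17*3)*(-1284) - ⅙ = 51*(-1284) - ⅙ = -65484 - ⅙ = -392905/6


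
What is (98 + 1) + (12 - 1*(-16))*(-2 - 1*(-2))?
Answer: 99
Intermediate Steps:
(98 + 1) + (12 - 1*(-16))*(-2 - 1*(-2)) = 99 + (12 + 16)*(-2 + 2) = 99 + 28*0 = 99 + 0 = 99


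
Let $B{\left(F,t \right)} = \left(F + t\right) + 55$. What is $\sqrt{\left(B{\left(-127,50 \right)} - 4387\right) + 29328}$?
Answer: $\sqrt{24919} \approx 157.86$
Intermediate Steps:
$B{\left(F,t \right)} = 55 + F + t$
$\sqrt{\left(B{\left(-127,50 \right)} - 4387\right) + 29328} = \sqrt{\left(\left(55 - 127 + 50\right) - 4387\right) + 29328} = \sqrt{\left(-22 - 4387\right) + 29328} = \sqrt{-4409 + 29328} = \sqrt{24919}$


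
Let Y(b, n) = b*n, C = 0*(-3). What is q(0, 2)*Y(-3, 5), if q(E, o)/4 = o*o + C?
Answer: -240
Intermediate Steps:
C = 0
q(E, o) = 4*o**2 (q(E, o) = 4*(o*o + 0) = 4*(o**2 + 0) = 4*o**2)
q(0, 2)*Y(-3, 5) = (4*2**2)*(-3*5) = (4*4)*(-15) = 16*(-15) = -240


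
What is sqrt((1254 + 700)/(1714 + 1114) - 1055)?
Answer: I*sqrt(2107981302)/1414 ≈ 32.47*I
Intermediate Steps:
sqrt((1254 + 700)/(1714 + 1114) - 1055) = sqrt(1954/2828 - 1055) = sqrt(1954*(1/2828) - 1055) = sqrt(977/1414 - 1055) = sqrt(-1490793/1414) = I*sqrt(2107981302)/1414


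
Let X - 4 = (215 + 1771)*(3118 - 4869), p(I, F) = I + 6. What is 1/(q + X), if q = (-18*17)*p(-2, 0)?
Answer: -1/3478706 ≈ -2.8746e-7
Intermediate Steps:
p(I, F) = 6 + I
X = -3477482 (X = 4 + (215 + 1771)*(3118 - 4869) = 4 + 1986*(-1751) = 4 - 3477486 = -3477482)
q = -1224 (q = (-18*17)*(6 - 2) = -306*4 = -1224)
1/(q + X) = 1/(-1224 - 3477482) = 1/(-3478706) = -1/3478706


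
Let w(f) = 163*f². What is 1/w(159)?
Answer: 1/4120803 ≈ 2.4267e-7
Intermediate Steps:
1/w(159) = 1/(163*159²) = 1/(163*25281) = 1/4120803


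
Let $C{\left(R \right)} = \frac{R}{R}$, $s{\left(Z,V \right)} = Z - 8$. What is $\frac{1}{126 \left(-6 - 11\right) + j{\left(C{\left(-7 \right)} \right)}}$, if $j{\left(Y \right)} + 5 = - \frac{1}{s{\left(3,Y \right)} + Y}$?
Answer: $- \frac{4}{8587} \approx -0.00046582$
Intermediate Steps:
$s{\left(Z,V \right)} = -8 + Z$
$C{\left(R \right)} = 1$
$j{\left(Y \right)} = -5 - \frac{1}{-5 + Y}$ ($j{\left(Y \right)} = -5 - \frac{1}{\left(-8 + 3\right) + Y} = -5 - \frac{1}{-5 + Y}$)
$\frac{1}{126 \left(-6 - 11\right) + j{\left(C{\left(-7 \right)} \right)}} = \frac{1}{126 \left(-6 - 11\right) + \frac{24 - 5}{-5 + 1}} = \frac{1}{126 \left(-6 - 11\right) + \frac{24 - 5}{-4}} = \frac{1}{126 \left(-17\right) - \frac{19}{4}} = \frac{1}{-2142 - \frac{19}{4}} = \frac{1}{- \frac{8587}{4}} = - \frac{4}{8587}$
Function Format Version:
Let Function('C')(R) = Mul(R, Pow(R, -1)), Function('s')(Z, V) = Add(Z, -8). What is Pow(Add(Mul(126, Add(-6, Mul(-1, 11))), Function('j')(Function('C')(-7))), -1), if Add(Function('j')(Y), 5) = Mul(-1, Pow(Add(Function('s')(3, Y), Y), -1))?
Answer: Rational(-4, 8587) ≈ -0.00046582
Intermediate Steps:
Function('s')(Z, V) = Add(-8, Z)
Function('C')(R) = 1
Function('j')(Y) = Add(-5, Mul(-1, Pow(Add(-5, Y), -1))) (Function('j')(Y) = Add(-5, Mul(-1, Pow(Add(Add(-8, 3), Y), -1))) = Add(-5, Mul(-1, Pow(Add(-5, Y), -1))))
Pow(Add(Mul(126, Add(-6, Mul(-1, 11))), Function('j')(Function('C')(-7))), -1) = Pow(Add(Mul(126, Add(-6, Mul(-1, 11))), Mul(Pow(Add(-5, 1), -1), Add(24, Mul(-5, 1)))), -1) = Pow(Add(Mul(126, Add(-6, -11)), Mul(Pow(-4, -1), Add(24, -5))), -1) = Pow(Add(Mul(126, -17), Mul(Rational(-1, 4), 19)), -1) = Pow(Add(-2142, Rational(-19, 4)), -1) = Pow(Rational(-8587, 4), -1) = Rational(-4, 8587)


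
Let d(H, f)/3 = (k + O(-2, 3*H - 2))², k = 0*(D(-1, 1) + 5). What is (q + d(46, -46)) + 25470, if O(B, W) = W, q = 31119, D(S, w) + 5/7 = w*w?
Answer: 112077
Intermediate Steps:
D(S, w) = -5/7 + w² (D(S, w) = -5/7 + w*w = -5/7 + w²)
k = 0 (k = 0*((-5/7 + 1²) + 5) = 0*((-5/7 + 1) + 5) = 0*(2/7 + 5) = 0*(37/7) = 0)
d(H, f) = 3*(-2 + 3*H)² (d(H, f) = 3*(0 + (3*H - 2))² = 3*(0 + (-2 + 3*H))² = 3*(-2 + 3*H)²)
(q + d(46, -46)) + 25470 = (31119 + 3*(-2 + 3*46)²) + 25470 = (31119 + 3*(-2 + 138)²) + 25470 = (31119 + 3*136²) + 25470 = (31119 + 3*18496) + 25470 = (31119 + 55488) + 25470 = 86607 + 25470 = 112077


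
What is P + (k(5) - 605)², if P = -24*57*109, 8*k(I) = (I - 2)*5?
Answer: 13737457/64 ≈ 2.1465e+5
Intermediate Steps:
k(I) = -5/4 + 5*I/8 (k(I) = ((I - 2)*5)/8 = ((-2 + I)*5)/8 = (-10 + 5*I)/8 = -5/4 + 5*I/8)
P = -149112 (P = -1368*109 = -149112)
P + (k(5) - 605)² = -149112 + ((-5/4 + (5/8)*5) - 605)² = -149112 + ((-5/4 + 25/8) - 605)² = -149112 + (15/8 - 605)² = -149112 + (-4825/8)² = -149112 + 23280625/64 = 13737457/64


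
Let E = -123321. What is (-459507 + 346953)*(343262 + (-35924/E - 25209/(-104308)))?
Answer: -2238664530158170179/57943094 ≈ -3.8636e+10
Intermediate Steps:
(-459507 + 346953)*(343262 + (-35924/E - 25209/(-104308))) = (-459507 + 346953)*(343262 + (-35924/(-123321) - 25209/(-104308))) = -112554*(343262 + (-35924*(-1/123321) - 25209*(-1/104308))) = -112554*(343262 + (35924/123321 + 25209/104308)) = -112554*(343262 + 6855959681/12863366868) = -112554*4415511893803097/12863366868 = -2238664530158170179/57943094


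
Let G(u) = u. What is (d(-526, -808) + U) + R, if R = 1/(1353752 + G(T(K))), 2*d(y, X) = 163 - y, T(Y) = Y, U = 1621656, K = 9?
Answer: 4391602037763/2707522 ≈ 1.6220e+6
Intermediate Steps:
d(y, X) = 163/2 - y/2 (d(y, X) = (163 - y)/2 = 163/2 - y/2)
R = 1/1353761 (R = 1/(1353752 + 9) = 1/1353761 ≈ 7.3868e-7)
(d(-526, -808) + U) + R = ((163/2 - 1/2*(-526)) + 1621656) + 1/1353761 = ((163/2 + 263) + 1621656) + 1/1353761 = (689/2 + 1621656) + 1/1353761 = 3244001/2 + 1/1353761 = 4391602037763/2707522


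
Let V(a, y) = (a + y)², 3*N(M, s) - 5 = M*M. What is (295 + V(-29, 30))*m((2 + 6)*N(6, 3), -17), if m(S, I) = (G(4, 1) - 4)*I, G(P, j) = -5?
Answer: 45288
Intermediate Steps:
N(M, s) = 5/3 + M²/3 (N(M, s) = 5/3 + (M*M)/3 = 5/3 + M²/3)
m(S, I) = -9*I (m(S, I) = (-5 - 4)*I = -9*I)
(295 + V(-29, 30))*m((2 + 6)*N(6, 3), -17) = (295 + (-29 + 30)²)*(-9*(-17)) = (295 + 1²)*153 = (295 + 1)*153 = 296*153 = 45288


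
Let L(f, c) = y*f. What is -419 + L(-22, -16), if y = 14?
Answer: -727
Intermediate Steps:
L(f, c) = 14*f
-419 + L(-22, -16) = -419 + 14*(-22) = -419 - 308 = -727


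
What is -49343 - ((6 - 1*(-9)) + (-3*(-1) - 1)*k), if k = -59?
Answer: -49240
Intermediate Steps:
-49343 - ((6 - 1*(-9)) + (-3*(-1) - 1)*k) = -49343 - ((6 - 1*(-9)) + (-3*(-1) - 1)*(-59)) = -49343 - ((6 + 9) + (3 - 1)*(-59)) = -49343 - (15 + 2*(-59)) = -49343 - (15 - 118) = -49343 - 1*(-103) = -49343 + 103 = -49240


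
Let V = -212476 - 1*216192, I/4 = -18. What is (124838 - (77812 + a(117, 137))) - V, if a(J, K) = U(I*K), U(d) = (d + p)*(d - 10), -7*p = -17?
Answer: -678282236/7 ≈ -9.6897e+7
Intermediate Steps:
I = -72 (I = 4*(-18) = -72)
V = -428668 (V = -212476 - 216192 = -428668)
p = 17/7 (p = -⅐*(-17) = 17/7 ≈ 2.4286)
U(d) = (-10 + d)*(17/7 + d) (U(d) = (d + 17/7)*(d - 10) = (17/7 + d)*(-10 + d) = (-10 + d)*(17/7 + d))
a(J, K) = -170/7 + 5184*K² + 3816*K/7 (a(J, K) = -170/7 + (-72*K)² - (-3816)*K/7 = -170/7 + 5184*K² + 3816*K/7)
(124838 - (77812 + a(117, 137))) - V = (124838 - (77812 + (-170/7 + 5184*137² + (3816/7)*137))) - 1*(-428668) = (124838 - (77812 + (-170/7 + 5184*18769 + 522792/7))) + 428668 = (124838 - (77812 + (-170/7 + 97298496 + 522792/7))) + 428668 = (124838 - (77812 + 681612094/7)) + 428668 = (124838 - 1*682156778/7) + 428668 = (124838 - 682156778/7) + 428668 = -681282912/7 + 428668 = -678282236/7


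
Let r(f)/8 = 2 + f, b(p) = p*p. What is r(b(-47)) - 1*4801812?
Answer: -4784124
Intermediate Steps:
b(p) = p²
r(f) = 16 + 8*f (r(f) = 8*(2 + f) = 16 + 8*f)
r(b(-47)) - 1*4801812 = (16 + 8*(-47)²) - 1*4801812 = (16 + 8*2209) - 4801812 = (16 + 17672) - 4801812 = 17688 - 4801812 = -4784124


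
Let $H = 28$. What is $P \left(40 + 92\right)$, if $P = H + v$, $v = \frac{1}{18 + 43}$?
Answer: $\frac{225588}{61} \approx 3698.2$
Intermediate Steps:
$v = \frac{1}{61} \approx 0.016393$
$P = \frac{1709}{61}$ ($P = 28 + \frac{1}{61} = \frac{1709}{61} \approx 28.016$)
$P \left(40 + 92\right) = \frac{1709 \left(40 + 92\right)}{61} = \frac{1709}{61} \cdot 132 = \frac{225588}{61}$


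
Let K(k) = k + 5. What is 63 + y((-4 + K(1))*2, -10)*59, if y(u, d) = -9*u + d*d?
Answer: 3839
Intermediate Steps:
K(k) = 5 + k
y(u, d) = d**2 - 9*u (y(u, d) = -9*u + d**2 = d**2 - 9*u)
63 + y((-4 + K(1))*2, -10)*59 = 63 + ((-10)**2 - 9*(-4 + (5 + 1))*2)*59 = 63 + (100 - 9*(-4 + 6)*2)*59 = 63 + (100 - 18*2)*59 = 63 + (100 - 9*4)*59 = 63 + (100 - 36)*59 = 63 + 64*59 = 63 + 3776 = 3839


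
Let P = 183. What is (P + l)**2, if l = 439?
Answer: 386884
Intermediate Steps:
(P + l)**2 = (183 + 439)**2 = 622**2 = 386884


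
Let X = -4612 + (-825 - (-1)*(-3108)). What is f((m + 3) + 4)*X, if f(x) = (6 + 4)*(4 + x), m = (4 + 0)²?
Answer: -2307150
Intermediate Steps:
m = 16 (m = 4² = 16)
f(x) = 40 + 10*x (f(x) = 10*(4 + x) = 40 + 10*x)
X = -8545 (X = -4612 + (-825 - 1*3108) = -4612 + (-825 - 3108) = -4612 - 3933 = -8545)
f((m + 3) + 4)*X = (40 + 10*((16 + 3) + 4))*(-8545) = (40 + 10*(19 + 4))*(-8545) = (40 + 10*23)*(-8545) = (40 + 230)*(-8545) = 270*(-8545) = -2307150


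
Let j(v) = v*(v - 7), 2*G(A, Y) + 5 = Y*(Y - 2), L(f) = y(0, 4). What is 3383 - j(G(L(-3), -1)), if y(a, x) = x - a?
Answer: 3375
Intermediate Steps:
L(f) = 4 (L(f) = 4 - 1*0 = 4 + 0 = 4)
G(A, Y) = -5/2 + Y*(-2 + Y)/2 (G(A, Y) = -5/2 + (Y*(Y - 2))/2 = -5/2 + (Y*(-2 + Y))/2 = -5/2 + Y*(-2 + Y)/2)
j(v) = v*(-7 + v)
3383 - j(G(L(-3), -1)) = 3383 - (-5/2 + (1/2)*(-1)**2 - 1*(-1))*(-7 + (-5/2 + (1/2)*(-1)**2 - 1*(-1))) = 3383 - (-5/2 + (1/2)*1 + 1)*(-7 + (-5/2 + (1/2)*1 + 1)) = 3383 - (-5/2 + 1/2 + 1)*(-7 + (-5/2 + 1/2 + 1)) = 3383 - (-1)*(-7 - 1) = 3383 - (-1)*(-8) = 3383 - 1*8 = 3383 - 8 = 3375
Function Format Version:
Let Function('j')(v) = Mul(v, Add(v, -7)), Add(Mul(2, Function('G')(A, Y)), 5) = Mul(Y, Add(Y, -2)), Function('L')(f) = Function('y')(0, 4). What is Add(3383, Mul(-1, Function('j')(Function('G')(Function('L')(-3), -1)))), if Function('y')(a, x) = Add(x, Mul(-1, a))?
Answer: 3375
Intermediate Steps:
Function('L')(f) = 4 (Function('L')(f) = Add(4, Mul(-1, 0)) = Add(4, 0) = 4)
Function('G')(A, Y) = Add(Rational(-5, 2), Mul(Rational(1, 2), Y, Add(-2, Y))) (Function('G')(A, Y) = Add(Rational(-5, 2), Mul(Rational(1, 2), Mul(Y, Add(Y, -2)))) = Add(Rational(-5, 2), Mul(Rational(1, 2), Mul(Y, Add(-2, Y)))) = Add(Rational(-5, 2), Mul(Rational(1, 2), Y, Add(-2, Y))))
Function('j')(v) = Mul(v, Add(-7, v))
Add(3383, Mul(-1, Function('j')(Function('G')(Function('L')(-3), -1)))) = Add(3383, Mul(-1, Mul(Add(Rational(-5, 2), Mul(Rational(1, 2), Pow(-1, 2)), Mul(-1, -1)), Add(-7, Add(Rational(-5, 2), Mul(Rational(1, 2), Pow(-1, 2)), Mul(-1, -1)))))) = Add(3383, Mul(-1, Mul(Add(Rational(-5, 2), Mul(Rational(1, 2), 1), 1), Add(-7, Add(Rational(-5, 2), Mul(Rational(1, 2), 1), 1))))) = Add(3383, Mul(-1, Mul(Add(Rational(-5, 2), Rational(1, 2), 1), Add(-7, Add(Rational(-5, 2), Rational(1, 2), 1))))) = Add(3383, Mul(-1, Mul(-1, Add(-7, -1)))) = Add(3383, Mul(-1, Mul(-1, -8))) = Add(3383, Mul(-1, 8)) = Add(3383, -8) = 3375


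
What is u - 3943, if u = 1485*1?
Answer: -2458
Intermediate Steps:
u = 1485
u - 3943 = 1485 - 3943 = -2458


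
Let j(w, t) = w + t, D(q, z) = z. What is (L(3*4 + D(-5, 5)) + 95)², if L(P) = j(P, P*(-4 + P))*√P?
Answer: 971973 + 45220*√17 ≈ 1.1584e+6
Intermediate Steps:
j(w, t) = t + w
L(P) = √P*(P + P*(-4 + P)) (L(P) = (P*(-4 + P) + P)*√P = (P + P*(-4 + P))*√P = √P*(P + P*(-4 + P)))
(L(3*4 + D(-5, 5)) + 95)² = ((3*4 + 5)^(3/2)*(-3 + (3*4 + 5)) + 95)² = ((12 + 5)^(3/2)*(-3 + (12 + 5)) + 95)² = (17^(3/2)*(-3 + 17) + 95)² = ((17*√17)*14 + 95)² = (238*√17 + 95)² = (95 + 238*√17)²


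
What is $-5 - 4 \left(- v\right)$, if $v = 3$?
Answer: $7$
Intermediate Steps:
$-5 - 4 \left(- v\right) = -5 - 4 \left(\left(-1\right) 3\right) = -5 - -12 = -5 + 12 = 7$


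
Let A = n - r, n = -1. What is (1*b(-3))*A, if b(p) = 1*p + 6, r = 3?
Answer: -12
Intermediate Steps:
b(p) = 6 + p (b(p) = p + 6 = 6 + p)
A = -4 (A = -1 - 1*3 = -1 - 3 = -4)
(1*b(-3))*A = (1*(6 - 3))*(-4) = (1*3)*(-4) = 3*(-4) = -12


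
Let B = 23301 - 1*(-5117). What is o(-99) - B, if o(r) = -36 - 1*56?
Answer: -28510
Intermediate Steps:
B = 28418 (B = 23301 + 5117 = 28418)
o(r) = -92 (o(r) = -36 - 56 = -92)
o(-99) - B = -92 - 1*28418 = -92 - 28418 = -28510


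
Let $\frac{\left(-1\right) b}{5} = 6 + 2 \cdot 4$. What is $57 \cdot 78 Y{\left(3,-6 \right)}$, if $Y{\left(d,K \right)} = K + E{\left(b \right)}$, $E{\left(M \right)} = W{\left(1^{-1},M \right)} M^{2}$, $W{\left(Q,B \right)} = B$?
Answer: $-1525004676$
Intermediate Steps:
$b = -70$ ($b = - 5 \left(6 + 2 \cdot 4\right) = - 5 \left(6 + 8\right) = \left(-5\right) 14 = -70$)
$E{\left(M \right)} = M^{3}$ ($E{\left(M \right)} = M M^{2} = M^{3}$)
$Y{\left(d,K \right)} = -343000 + K$ ($Y{\left(d,K \right)} = K + \left(-70\right)^{3} = K - 343000 = -343000 + K$)
$57 \cdot 78 Y{\left(3,-6 \right)} = 57 \cdot 78 \left(-343000 - 6\right) = 4446 \left(-343006\right) = -1525004676$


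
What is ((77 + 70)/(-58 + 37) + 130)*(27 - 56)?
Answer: -3567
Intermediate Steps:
((77 + 70)/(-58 + 37) + 130)*(27 - 56) = (147/(-21) + 130)*(-29) = (147*(-1/21) + 130)*(-29) = (-7 + 130)*(-29) = 123*(-29) = -3567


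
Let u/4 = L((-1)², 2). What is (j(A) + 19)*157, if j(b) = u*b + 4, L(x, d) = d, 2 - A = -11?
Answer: 19939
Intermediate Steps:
A = 13 (A = 2 - 1*(-11) = 2 + 11 = 13)
u = 8 (u = 4*2 = 8)
j(b) = 4 + 8*b (j(b) = 8*b + 4 = 4 + 8*b)
(j(A) + 19)*157 = ((4 + 8*13) + 19)*157 = ((4 + 104) + 19)*157 = (108 + 19)*157 = 127*157 = 19939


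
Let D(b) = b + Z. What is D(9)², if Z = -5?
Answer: 16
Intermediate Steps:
D(b) = -5 + b (D(b) = b - 5 = -5 + b)
D(9)² = (-5 + 9)² = 4² = 16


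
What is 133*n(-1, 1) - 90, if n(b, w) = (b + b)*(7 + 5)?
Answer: -3282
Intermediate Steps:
n(b, w) = 24*b (n(b, w) = (2*b)*12 = 24*b)
133*n(-1, 1) - 90 = 133*(24*(-1)) - 90 = 133*(-24) - 90 = -3192 - 90 = -3282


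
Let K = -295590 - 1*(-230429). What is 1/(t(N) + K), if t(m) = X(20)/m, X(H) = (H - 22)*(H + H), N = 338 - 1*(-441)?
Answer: -779/50760499 ≈ -1.5347e-5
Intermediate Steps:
N = 779 (N = 338 + 441 = 779)
X(H) = 2*H*(-22 + H) (X(H) = (-22 + H)*(2*H) = 2*H*(-22 + H))
K = -65161 (K = -295590 + 230429 = -65161)
t(m) = -80/m (t(m) = (2*20*(-22 + 20))/m = (2*20*(-2))/m = -80/m)
1/(t(N) + K) = 1/(-80/779 - 65161) = 1/(-50760499/779) = -779/50760499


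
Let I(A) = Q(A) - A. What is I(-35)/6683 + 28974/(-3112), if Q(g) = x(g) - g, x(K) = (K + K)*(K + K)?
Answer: -89083301/10398748 ≈ -8.5667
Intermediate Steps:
x(K) = 4*K² (x(K) = (2*K)*(2*K) = 4*K²)
Q(g) = -g + 4*g² (Q(g) = 4*g² - g = -g + 4*g²)
I(A) = -A + A*(-1 + 4*A) (I(A) = A*(-1 + 4*A) - A = -A + A*(-1 + 4*A))
I(-35)/6683 + 28974/(-3112) = (2*(-35)*(-1 + 2*(-35)))/6683 + 28974/(-3112) = (2*(-35)*(-1 - 70))*(1/6683) + 28974*(-1/3112) = (2*(-35)*(-71))*(1/6683) - 14487/1556 = 4970*(1/6683) - 14487/1556 = 4970/6683 - 14487/1556 = -89083301/10398748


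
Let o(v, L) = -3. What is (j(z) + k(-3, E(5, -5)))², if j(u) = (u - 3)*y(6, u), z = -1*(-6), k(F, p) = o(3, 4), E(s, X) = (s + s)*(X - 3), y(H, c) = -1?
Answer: 36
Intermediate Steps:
E(s, X) = 2*s*(-3 + X) (E(s, X) = (2*s)*(-3 + X) = 2*s*(-3 + X))
k(F, p) = -3
z = 6
j(u) = 3 - u (j(u) = (u - 3)*(-1) = (-3 + u)*(-1) = 3 - u)
(j(z) + k(-3, E(5, -5)))² = ((3 - 1*6) - 3)² = ((3 - 6) - 3)² = (-3 - 3)² = (-6)² = 36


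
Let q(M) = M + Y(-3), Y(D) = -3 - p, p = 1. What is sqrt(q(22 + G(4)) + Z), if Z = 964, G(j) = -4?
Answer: sqrt(978) ≈ 31.273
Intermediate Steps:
Y(D) = -4 (Y(D) = -3 - 1*1 = -3 - 1 = -4)
q(M) = -4 + M (q(M) = M - 4 = -4 + M)
sqrt(q(22 + G(4)) + Z) = sqrt((-4 + (22 - 4)) + 964) = sqrt((-4 + 18) + 964) = sqrt(14 + 964) = sqrt(978)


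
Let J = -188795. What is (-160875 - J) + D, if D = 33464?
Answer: 61384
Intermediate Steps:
(-160875 - J) + D = (-160875 - 1*(-188795)) + 33464 = (-160875 + 188795) + 33464 = 27920 + 33464 = 61384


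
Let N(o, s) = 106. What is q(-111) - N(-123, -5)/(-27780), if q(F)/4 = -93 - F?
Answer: 1000133/13890 ≈ 72.004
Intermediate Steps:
q(F) = -372 - 4*F (q(F) = 4*(-93 - F) = -372 - 4*F)
q(-111) - N(-123, -5)/(-27780) = (-372 - 4*(-111)) - 106/(-27780) = (-372 + 444) - 106*(-1)/27780 = 72 - 1*(-53/13890) = 72 + 53/13890 = 1000133/13890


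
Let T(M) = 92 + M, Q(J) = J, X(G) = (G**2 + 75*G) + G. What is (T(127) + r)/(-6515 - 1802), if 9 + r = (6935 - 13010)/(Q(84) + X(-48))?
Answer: -6015/232876 ≈ -0.025829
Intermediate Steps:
X(G) = G**2 + 76*G
r = -117/28 (r = -9 + (6935 - 13010)/(84 - 48*(76 - 48)) = -9 - 6075/(84 - 48*28) = -9 - 6075/(84 - 1344) = -9 - 6075/(-1260) = -9 - 6075*(-1/1260) = -9 + 135/28 = -117/28 ≈ -4.1786)
(T(127) + r)/(-6515 - 1802) = ((92 + 127) - 117/28)/(-6515 - 1802) = (219 - 117/28)/(-8317) = (6015/28)*(-1/8317) = -6015/232876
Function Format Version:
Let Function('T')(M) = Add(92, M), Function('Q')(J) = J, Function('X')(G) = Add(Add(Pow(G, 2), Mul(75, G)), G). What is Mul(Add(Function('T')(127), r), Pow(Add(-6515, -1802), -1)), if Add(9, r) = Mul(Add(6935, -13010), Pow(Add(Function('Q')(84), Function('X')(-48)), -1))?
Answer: Rational(-6015, 232876) ≈ -0.025829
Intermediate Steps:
Function('X')(G) = Add(Pow(G, 2), Mul(76, G))
r = Rational(-117, 28) (r = Add(-9, Mul(Add(6935, -13010), Pow(Add(84, Mul(-48, Add(76, -48))), -1))) = Add(-9, Mul(-6075, Pow(Add(84, Mul(-48, 28)), -1))) = Add(-9, Mul(-6075, Pow(Add(84, -1344), -1))) = Add(-9, Mul(-6075, Pow(-1260, -1))) = Add(-9, Mul(-6075, Rational(-1, 1260))) = Add(-9, Rational(135, 28)) = Rational(-117, 28) ≈ -4.1786)
Mul(Add(Function('T')(127), r), Pow(Add(-6515, -1802), -1)) = Mul(Add(Add(92, 127), Rational(-117, 28)), Pow(Add(-6515, -1802), -1)) = Mul(Add(219, Rational(-117, 28)), Pow(-8317, -1)) = Mul(Rational(6015, 28), Rational(-1, 8317)) = Rational(-6015, 232876)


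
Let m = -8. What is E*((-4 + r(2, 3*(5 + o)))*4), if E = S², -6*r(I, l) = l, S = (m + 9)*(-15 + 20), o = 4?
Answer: -850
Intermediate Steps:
S = 5 (S = (-8 + 9)*(-15 + 20) = 1*5 = 5)
r(I, l) = -l/6
E = 25 (E = 5² = 25)
E*((-4 + r(2, 3*(5 + o)))*4) = 25*((-4 - (5 + 4)/2)*4) = 25*((-4 - 9/2)*4) = 25*(-17/2*4) = 25*(-34) = -850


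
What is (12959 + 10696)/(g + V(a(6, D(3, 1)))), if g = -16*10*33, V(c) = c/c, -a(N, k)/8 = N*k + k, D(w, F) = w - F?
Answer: -23655/5279 ≈ -4.4810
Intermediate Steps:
a(N, k) = -8*k - 8*N*k (a(N, k) = -8*(N*k + k) = -8*(k + N*k) = -8*k - 8*N*k)
V(c) = 1
g = -5280 (g = -160*33 = -5280)
(12959 + 10696)/(g + V(a(6, D(3, 1)))) = (12959 + 10696)/(-5280 + 1) = 23655/(-5279) = 23655*(-1/5279) = -23655/5279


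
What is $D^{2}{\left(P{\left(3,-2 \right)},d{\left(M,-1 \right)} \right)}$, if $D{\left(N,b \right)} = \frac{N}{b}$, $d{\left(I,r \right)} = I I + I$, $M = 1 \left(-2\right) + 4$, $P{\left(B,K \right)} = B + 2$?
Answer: $\frac{25}{36} \approx 0.69444$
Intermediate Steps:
$P{\left(B,K \right)} = 2 + B$
$M = 2$ ($M = -2 + 4 = 2$)
$d{\left(I,r \right)} = I + I^{2}$ ($d{\left(I,r \right)} = I^{2} + I = I + I^{2}$)
$D^{2}{\left(P{\left(3,-2 \right)},d{\left(M,-1 \right)} \right)} = \left(\frac{2 + 3}{2 \left(1 + 2\right)}\right)^{2} = \left(\frac{5}{2 \cdot 3}\right)^{2} = \left(\frac{5}{6}\right)^{2} = \frac{25}{36}$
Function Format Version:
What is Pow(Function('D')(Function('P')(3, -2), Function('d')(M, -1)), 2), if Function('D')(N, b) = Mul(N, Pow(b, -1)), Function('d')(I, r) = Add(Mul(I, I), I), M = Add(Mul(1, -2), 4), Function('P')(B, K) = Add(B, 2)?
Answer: Rational(25, 36) ≈ 0.69444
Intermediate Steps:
Function('P')(B, K) = Add(2, B)
M = 2 (M = Add(-2, 4) = 2)
Function('d')(I, r) = Add(I, Pow(I, 2)) (Function('d')(I, r) = Add(Pow(I, 2), I) = Add(I, Pow(I, 2)))
Pow(Function('D')(Function('P')(3, -2), Function('d')(M, -1)), 2) = Pow(Mul(Add(2, 3), Pow(Mul(2, Add(1, 2)), -1)), 2) = Pow(Mul(5, Pow(Mul(2, 3), -1)), 2) = Pow(Mul(5, Pow(6, -1)), 2) = Pow(Mul(5, Rational(1, 6)), 2) = Pow(Rational(5, 6), 2) = Rational(25, 36)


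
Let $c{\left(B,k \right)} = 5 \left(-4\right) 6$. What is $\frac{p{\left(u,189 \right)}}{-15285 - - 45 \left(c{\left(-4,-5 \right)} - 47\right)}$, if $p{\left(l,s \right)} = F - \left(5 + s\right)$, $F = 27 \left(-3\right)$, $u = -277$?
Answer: $\frac{11}{912} \approx 0.012061$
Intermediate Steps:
$F = -81$
$c{\left(B,k \right)} = -120$ ($c{\left(B,k \right)} = \left(-20\right) 6 = -120$)
$p{\left(l,s \right)} = -86 - s$ ($p{\left(l,s \right)} = -81 - \left(5 + s\right) = -86 - s$)
$\frac{p{\left(u,189 \right)}}{-15285 - - 45 \left(c{\left(-4,-5 \right)} - 47\right)} = \frac{-86 - 189}{-15285 - - 45 \left(-120 - 47\right)} = \frac{-86 - 189}{-15285 - \left(-45\right) \left(-167\right)} = - \frac{275}{-15285 - 7515} = - \frac{275}{-22800} = \left(-275\right) \left(- \frac{1}{22800}\right) = \frac{11}{912}$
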